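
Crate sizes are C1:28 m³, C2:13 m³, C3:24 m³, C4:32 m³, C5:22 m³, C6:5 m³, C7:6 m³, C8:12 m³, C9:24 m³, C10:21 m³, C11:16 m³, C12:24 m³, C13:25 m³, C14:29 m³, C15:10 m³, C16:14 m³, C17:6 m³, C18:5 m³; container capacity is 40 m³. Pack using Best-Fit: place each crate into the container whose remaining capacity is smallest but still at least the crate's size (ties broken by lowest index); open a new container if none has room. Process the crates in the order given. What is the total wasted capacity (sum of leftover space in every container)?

44

container 1: place C1 (28 m³), 12 m³ left
container 2: place C2 (13 m³), 27 m³ left
container 2: place C3 (24 m³), 3 m³ left
container 3: place C4 (32 m³), 8 m³ left
container 4: place C5 (22 m³), 18 m³ left
container 3: place C6 (5 m³), 3 m³ left
container 1: place C7 (6 m³), 6 m³ left
container 4: place C8 (12 m³), 6 m³ left
container 5: place C9 (24 m³), 16 m³ left
container 6: place C10 (21 m³), 19 m³ left
container 5: place C11 (16 m³), 0 m³ left
container 7: place C12 (24 m³), 16 m³ left
container 8: place C13 (25 m³), 15 m³ left
container 9: place C14 (29 m³), 11 m³ left
container 9: place C15 (10 m³), 1 m³ left
container 8: place C16 (14 m³), 1 m³ left
container 1: place C17 (6 m³), 0 m³ left
container 4: place C18 (5 m³), 1 m³ left
9 containers × 40 m³ = 360 m³; used 316 m³; unused 44 m³.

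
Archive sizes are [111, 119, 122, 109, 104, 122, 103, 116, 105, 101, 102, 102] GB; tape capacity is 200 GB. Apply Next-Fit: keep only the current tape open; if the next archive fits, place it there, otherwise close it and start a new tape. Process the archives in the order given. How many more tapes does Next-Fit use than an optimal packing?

0

Next-Fit: [111] [119] [122] [109] [104] [122] [103] [116] [105] [101] [102] [102] → 12 tapes.
12 archives exceed 100 GB (half the capacity), and no two of those can share a tape, so at least 12 tapes are needed.
So 12 is already optimal.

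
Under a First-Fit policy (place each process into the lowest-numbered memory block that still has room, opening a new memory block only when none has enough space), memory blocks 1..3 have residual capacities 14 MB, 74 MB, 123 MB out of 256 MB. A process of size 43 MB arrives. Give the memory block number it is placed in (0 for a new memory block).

Memory blocks with room: memory block 2 (74 MB), memory block 3 (123 MB).
The first with room is memory block 2.

2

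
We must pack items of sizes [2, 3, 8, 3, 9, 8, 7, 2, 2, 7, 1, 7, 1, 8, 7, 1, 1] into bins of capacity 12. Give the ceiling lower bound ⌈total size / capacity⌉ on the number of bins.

7

Total size = 2 + 3 + 8 + 3 + 9 + 8 + 7 + 2 + 2 + 7 + 1 + 7 + 1 + 8 + 7 + 1 + 1 = 77.
⌈77 / 12⌉ = 7.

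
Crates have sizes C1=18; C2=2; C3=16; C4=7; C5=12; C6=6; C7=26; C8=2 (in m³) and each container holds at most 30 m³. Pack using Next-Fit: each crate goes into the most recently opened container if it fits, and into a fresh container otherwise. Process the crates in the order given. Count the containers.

4 containers

container 1: place C1 (18 m³), 12 m³ left
container 1: place C2 (2 m³), 10 m³ left
container 2: place C3 (16 m³), 14 m³ left
container 2: place C4 (7 m³), 7 m³ left
container 3: place C5 (12 m³), 18 m³ left
container 3: place C6 (6 m³), 12 m³ left
container 4: place C7 (26 m³), 4 m³ left
container 4: place C8 (2 m³), 2 m³ left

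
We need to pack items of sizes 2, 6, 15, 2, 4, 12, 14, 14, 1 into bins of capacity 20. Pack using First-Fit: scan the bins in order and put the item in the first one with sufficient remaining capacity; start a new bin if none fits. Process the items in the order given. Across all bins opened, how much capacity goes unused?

bin 1: place 2, 18 left
bin 1: place 6, 12 left
bin 2: place 15, 5 left
bin 1: place 2, 10 left
bin 1: place 4, 6 left
bin 3: place 12, 8 left
bin 4: place 14, 6 left
bin 5: place 14, 6 left
bin 1: place 1, 5 left
5 bins × 20 = 100; used 70; unused 30.

30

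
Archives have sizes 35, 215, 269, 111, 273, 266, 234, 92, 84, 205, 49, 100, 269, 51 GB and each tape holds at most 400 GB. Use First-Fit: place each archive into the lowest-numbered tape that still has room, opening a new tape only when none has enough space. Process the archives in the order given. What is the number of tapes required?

7 tapes

tape 1: place 35 GB, 365 GB left
tape 1: place 215 GB, 150 GB left
tape 2: place 269 GB, 131 GB left
tape 1: place 111 GB, 39 GB left
tape 3: place 273 GB, 127 GB left
tape 4: place 266 GB, 134 GB left
tape 5: place 234 GB, 166 GB left
tape 2: place 92 GB, 39 GB left
tape 3: place 84 GB, 43 GB left
tape 6: place 205 GB, 195 GB left
tape 4: place 49 GB, 85 GB left
tape 5: place 100 GB, 66 GB left
tape 7: place 269 GB, 131 GB left
tape 4: place 51 GB, 34 GB left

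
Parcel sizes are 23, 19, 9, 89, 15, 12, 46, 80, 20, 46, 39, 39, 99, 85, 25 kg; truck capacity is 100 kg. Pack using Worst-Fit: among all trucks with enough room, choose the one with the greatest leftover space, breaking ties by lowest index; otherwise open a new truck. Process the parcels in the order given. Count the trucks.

8

23 kg → truck 1 (remaining 77 kg)
19 kg → truck 1 (remaining 58 kg)
9 kg → truck 1 (remaining 49 kg)
89 kg → truck 2 (remaining 11 kg)
15 kg → truck 1 (remaining 34 kg)
12 kg → truck 1 (remaining 22 kg)
46 kg → truck 3 (remaining 54 kg)
80 kg → truck 4 (remaining 20 kg)
20 kg → truck 3 (remaining 34 kg)
46 kg → truck 5 (remaining 54 kg)
39 kg → truck 5 (remaining 15 kg)
39 kg → truck 6 (remaining 61 kg)
99 kg → truck 7 (remaining 1 kg)
85 kg → truck 8 (remaining 15 kg)
25 kg → truck 6 (remaining 36 kg)
Final trucks: [23,19,9,15,12] [89] [46,20] [80] [46,39] [39,25] [99] [85].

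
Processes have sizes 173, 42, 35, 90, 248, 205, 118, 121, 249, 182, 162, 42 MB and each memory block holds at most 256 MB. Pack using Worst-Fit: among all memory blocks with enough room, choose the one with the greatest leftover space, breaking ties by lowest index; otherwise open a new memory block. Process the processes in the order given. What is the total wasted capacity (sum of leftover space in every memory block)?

Put 173 MB in memory block 1; 83 MB remain.
Put 42 MB in memory block 1; 41 MB remain.
Put 35 MB in memory block 1; 6 MB remain.
Put 90 MB in memory block 2; 166 MB remain.
Put 248 MB in memory block 3; 8 MB remain.
Put 205 MB in memory block 4; 51 MB remain.
Put 118 MB in memory block 2; 48 MB remain.
Put 121 MB in memory block 5; 135 MB remain.
Put 249 MB in memory block 6; 7 MB remain.
Put 182 MB in memory block 7; 74 MB remain.
Put 162 MB in memory block 8; 94 MB remain.
Put 42 MB in memory block 5; 93 MB remain.
8 memory blocks × 256 MB = 2048 MB; used 1667 MB; unused 381 MB.

381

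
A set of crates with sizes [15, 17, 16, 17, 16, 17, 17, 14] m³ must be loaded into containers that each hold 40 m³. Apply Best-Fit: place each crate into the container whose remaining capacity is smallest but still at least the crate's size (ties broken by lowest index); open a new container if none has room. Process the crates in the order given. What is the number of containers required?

container 1: place 15 m³, 25 m³ left
container 1: place 17 m³, 8 m³ left
container 2: place 16 m³, 24 m³ left
container 2: place 17 m³, 7 m³ left
container 3: place 16 m³, 24 m³ left
container 3: place 17 m³, 7 m³ left
container 4: place 17 m³, 23 m³ left
container 4: place 14 m³, 9 m³ left
Final containers: [15,17] [16,17] [16,17] [17,14].

4 containers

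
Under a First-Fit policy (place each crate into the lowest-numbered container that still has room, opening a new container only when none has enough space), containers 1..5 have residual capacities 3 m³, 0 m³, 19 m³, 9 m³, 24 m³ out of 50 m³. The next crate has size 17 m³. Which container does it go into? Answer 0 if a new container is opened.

Containers with room: container 3 (19 m³), container 5 (24 m³).
The first with room is container 3.

3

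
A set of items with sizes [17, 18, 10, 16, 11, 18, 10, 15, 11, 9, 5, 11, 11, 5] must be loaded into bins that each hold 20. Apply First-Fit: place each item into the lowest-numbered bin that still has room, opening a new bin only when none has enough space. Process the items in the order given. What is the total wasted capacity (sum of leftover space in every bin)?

bin 1: place 17, 3 left
bin 2: place 18, 2 left
bin 3: place 10, 10 left
bin 4: place 16, 4 left
bin 5: place 11, 9 left
bin 6: place 18, 2 left
bin 3: place 10, 0 left
bin 7: place 15, 5 left
bin 8: place 11, 9 left
bin 5: place 9, 0 left
bin 7: place 5, 0 left
bin 9: place 11, 9 left
bin 10: place 11, 9 left
bin 8: place 5, 4 left
10 bins × 20 = 200; used 167; unused 33.

33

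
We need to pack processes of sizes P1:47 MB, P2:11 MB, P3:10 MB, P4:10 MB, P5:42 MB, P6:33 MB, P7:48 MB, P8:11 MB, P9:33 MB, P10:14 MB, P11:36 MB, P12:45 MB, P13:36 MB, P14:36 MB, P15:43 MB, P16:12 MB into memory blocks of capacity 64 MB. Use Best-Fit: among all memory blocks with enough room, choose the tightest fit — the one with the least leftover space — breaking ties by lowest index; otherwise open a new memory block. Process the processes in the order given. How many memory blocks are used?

10 memory blocks

Put P1 (47 MB) in memory block 1; 17 MB remain.
Put P2 (11 MB) in memory block 1; 6 MB remain.
Put P3 (10 MB) in memory block 2; 54 MB remain.
Put P4 (10 MB) in memory block 2; 44 MB remain.
Put P5 (42 MB) in memory block 2; 2 MB remain.
Put P6 (33 MB) in memory block 3; 31 MB remain.
Put P7 (48 MB) in memory block 4; 16 MB remain.
Put P8 (11 MB) in memory block 4; 5 MB remain.
Put P9 (33 MB) in memory block 5; 31 MB remain.
Put P10 (14 MB) in memory block 3; 17 MB remain.
Put P11 (36 MB) in memory block 6; 28 MB remain.
Put P12 (45 MB) in memory block 7; 19 MB remain.
Put P13 (36 MB) in memory block 8; 28 MB remain.
Put P14 (36 MB) in memory block 9; 28 MB remain.
Put P15 (43 MB) in memory block 10; 21 MB remain.
Put P16 (12 MB) in memory block 3; 5 MB remain.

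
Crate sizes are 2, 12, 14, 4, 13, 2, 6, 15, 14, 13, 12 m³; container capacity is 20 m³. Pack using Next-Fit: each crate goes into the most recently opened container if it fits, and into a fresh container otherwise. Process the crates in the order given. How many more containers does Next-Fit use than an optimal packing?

Next-Fit: [2,12] [14,4] [13,2] [6] [15] [14] [13] [12] → 8 containers.
7 crates exceed 10 m³ (half the capacity), and no two of those can share a container, so at least 7 containers are needed.
An optimal packing achieves that bound: [15,4] [14,6] [14,2,2] [13] [13] [12] [12] → 7 containers.
Excess: 8 − 7 = 1.

1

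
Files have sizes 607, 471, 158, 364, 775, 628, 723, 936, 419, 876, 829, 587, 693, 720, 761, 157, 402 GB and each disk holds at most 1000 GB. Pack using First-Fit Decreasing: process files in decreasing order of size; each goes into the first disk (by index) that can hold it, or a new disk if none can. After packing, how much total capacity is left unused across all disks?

1894

Sorted descending: 936, 876, 829, 775, 761, 723, 720, 693, 628, 607, 587, 471, 419, 402, 364, 158, 157.
936 GB → disk 1 (remaining 64 GB)
876 GB → disk 2 (remaining 124 GB)
829 GB → disk 3 (remaining 171 GB)
775 GB → disk 4 (remaining 225 GB)
761 GB → disk 5 (remaining 239 GB)
723 GB → disk 6 (remaining 277 GB)
720 GB → disk 7 (remaining 280 GB)
693 GB → disk 8 (remaining 307 GB)
628 GB → disk 9 (remaining 372 GB)
607 GB → disk 10 (remaining 393 GB)
587 GB → disk 11 (remaining 413 GB)
471 GB → disk 12 (remaining 529 GB)
419 GB → disk 12 (remaining 110 GB)
402 GB → disk 11 (remaining 11 GB)
364 GB → disk 9 (remaining 8 GB)
158 GB → disk 3 (remaining 13 GB)
157 GB → disk 4 (remaining 68 GB)
12 disks × 1000 GB = 12000 GB; used 10106 GB; unused 1894 GB.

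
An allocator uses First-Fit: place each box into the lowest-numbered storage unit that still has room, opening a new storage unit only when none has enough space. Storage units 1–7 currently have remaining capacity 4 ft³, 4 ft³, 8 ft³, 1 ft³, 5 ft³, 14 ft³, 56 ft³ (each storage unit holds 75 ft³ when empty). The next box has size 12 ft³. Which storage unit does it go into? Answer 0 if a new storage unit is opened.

6

Storage units with room: storage unit 6 (14 ft³), storage unit 7 (56 ft³).
The first with room is storage unit 6.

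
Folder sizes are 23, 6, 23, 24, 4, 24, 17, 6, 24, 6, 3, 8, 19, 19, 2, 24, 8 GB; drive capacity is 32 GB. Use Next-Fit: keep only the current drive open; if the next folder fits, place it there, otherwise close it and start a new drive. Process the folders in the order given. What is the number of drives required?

9

Put 23 GB in drive 1; 9 GB remain.
Put 6 GB in drive 1; 3 GB remain.
Put 23 GB in drive 2; 9 GB remain.
Put 24 GB in drive 3; 8 GB remain.
Put 4 GB in drive 3; 4 GB remain.
Put 24 GB in drive 4; 8 GB remain.
Put 17 GB in drive 5; 15 GB remain.
Put 6 GB in drive 5; 9 GB remain.
Put 24 GB in drive 6; 8 GB remain.
Put 6 GB in drive 6; 2 GB remain.
Put 3 GB in drive 7; 29 GB remain.
Put 8 GB in drive 7; 21 GB remain.
Put 19 GB in drive 7; 2 GB remain.
Put 19 GB in drive 8; 13 GB remain.
Put 2 GB in drive 8; 11 GB remain.
Put 24 GB in drive 9; 8 GB remain.
Put 8 GB in drive 9; 0 GB remain.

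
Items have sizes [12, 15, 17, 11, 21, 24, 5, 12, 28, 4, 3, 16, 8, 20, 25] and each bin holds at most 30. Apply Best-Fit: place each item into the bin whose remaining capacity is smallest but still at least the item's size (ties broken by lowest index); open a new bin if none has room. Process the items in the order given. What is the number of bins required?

8

Put 12 in bin 1; 18 remain.
Put 15 in bin 1; 3 remain.
Put 17 in bin 2; 13 remain.
Put 11 in bin 2; 2 remain.
Put 21 in bin 3; 9 remain.
Put 24 in bin 4; 6 remain.
Put 5 in bin 4; 1 remain.
Put 12 in bin 5; 18 remain.
Put 28 in bin 6; 2 remain.
Put 4 in bin 3; 5 remain.
Put 3 in bin 1; 0 remain.
Put 16 in bin 5; 2 remain.
Put 8 in bin 7; 22 remain.
Put 20 in bin 7; 2 remain.
Put 25 in bin 8; 5 remain.
Final bins: [12,15,3] [17,11] [21,4] [24,5] [12,16] [28] [8,20] [25].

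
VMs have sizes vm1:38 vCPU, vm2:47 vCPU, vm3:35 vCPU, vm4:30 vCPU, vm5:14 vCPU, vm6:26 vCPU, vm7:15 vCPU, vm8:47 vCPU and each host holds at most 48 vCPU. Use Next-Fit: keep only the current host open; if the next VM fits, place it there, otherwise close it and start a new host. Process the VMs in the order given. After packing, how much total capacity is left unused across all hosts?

36

vm1 (38 vCPU) → host 1 (remaining 10 vCPU)
vm2 (47 vCPU) → host 2 (remaining 1 vCPU)
vm3 (35 vCPU) → host 3 (remaining 13 vCPU)
vm4 (30 vCPU) → host 4 (remaining 18 vCPU)
vm5 (14 vCPU) → host 4 (remaining 4 vCPU)
vm6 (26 vCPU) → host 5 (remaining 22 vCPU)
vm7 (15 vCPU) → host 5 (remaining 7 vCPU)
vm8 (47 vCPU) → host 6 (remaining 1 vCPU)
6 hosts × 48 vCPU = 288 vCPU; used 252 vCPU; unused 36 vCPU.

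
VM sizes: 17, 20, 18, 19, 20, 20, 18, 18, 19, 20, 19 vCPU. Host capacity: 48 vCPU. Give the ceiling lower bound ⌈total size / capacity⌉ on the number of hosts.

Total size = 17 + 20 + 18 + 19 + 20 + 20 + 18 + 18 + 19 + 20 + 19 = 208 vCPU.
⌈208 / 48⌉ = 5.

5 hosts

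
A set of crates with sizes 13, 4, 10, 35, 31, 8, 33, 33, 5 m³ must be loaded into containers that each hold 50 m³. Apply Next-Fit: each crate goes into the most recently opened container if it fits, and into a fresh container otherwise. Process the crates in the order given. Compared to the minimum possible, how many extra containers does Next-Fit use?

1

Next-Fit: [13,4,10] [35] [31,8] [33] [33,5] → 5 containers.
Total size 172 m³; any packing needs at least ⌈172/50⌉ = 4 containers.
An optimal packing achieves that bound: [35,13] [33,10,5] [33,8,4] [31] → 4 containers.
Excess: 5 − 4 = 1.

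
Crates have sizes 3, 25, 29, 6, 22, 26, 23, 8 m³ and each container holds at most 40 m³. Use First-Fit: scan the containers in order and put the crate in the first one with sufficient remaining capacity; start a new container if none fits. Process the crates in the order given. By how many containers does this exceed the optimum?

0

First-Fit: [3,25,6] [29,8] [22] [26] [23] → 5 containers.
5 crates exceed 20 m³ (half the capacity), and no two of those can share a container, so at least 5 containers are needed.
So 5 is already optimal.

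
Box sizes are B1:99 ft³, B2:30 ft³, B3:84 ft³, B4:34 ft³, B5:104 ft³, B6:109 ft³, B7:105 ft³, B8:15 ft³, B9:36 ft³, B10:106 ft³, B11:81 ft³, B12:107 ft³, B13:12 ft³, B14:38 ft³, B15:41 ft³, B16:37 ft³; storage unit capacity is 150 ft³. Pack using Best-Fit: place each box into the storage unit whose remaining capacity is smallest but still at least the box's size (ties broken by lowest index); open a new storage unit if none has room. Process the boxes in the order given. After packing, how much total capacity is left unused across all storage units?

162

B1 (99 ft³) → storage unit 1 (remaining 51 ft³)
B2 (30 ft³) → storage unit 1 (remaining 21 ft³)
B3 (84 ft³) → storage unit 2 (remaining 66 ft³)
B4 (34 ft³) → storage unit 2 (remaining 32 ft³)
B5 (104 ft³) → storage unit 3 (remaining 46 ft³)
B6 (109 ft³) → storage unit 4 (remaining 41 ft³)
B7 (105 ft³) → storage unit 5 (remaining 45 ft³)
B8 (15 ft³) → storage unit 1 (remaining 6 ft³)
B9 (36 ft³) → storage unit 4 (remaining 5 ft³)
B10 (106 ft³) → storage unit 6 (remaining 44 ft³)
B11 (81 ft³) → storage unit 7 (remaining 69 ft³)
B12 (107 ft³) → storage unit 8 (remaining 43 ft³)
B13 (12 ft³) → storage unit 2 (remaining 20 ft³)
B14 (38 ft³) → storage unit 8 (remaining 5 ft³)
B15 (41 ft³) → storage unit 6 (remaining 3 ft³)
B16 (37 ft³) → storage unit 5 (remaining 8 ft³)
8 storage units × 150 ft³ = 1200 ft³; used 1038 ft³; unused 162 ft³.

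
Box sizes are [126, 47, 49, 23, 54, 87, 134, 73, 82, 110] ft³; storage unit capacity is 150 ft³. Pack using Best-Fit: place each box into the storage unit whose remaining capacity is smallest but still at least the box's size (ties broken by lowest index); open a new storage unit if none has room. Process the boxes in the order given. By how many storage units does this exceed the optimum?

Best-Fit: [126,23] [47,49,54] [87] [134] [73] [82] [110] → 7 storage units.
Total size 785 ft³; any packing needs at least ⌈785/150⌉ = 6 storage units.
An optimal packing achieves that bound: [134] [126,23] [110] [87,54] [82,49] [73,47] → 6 storage units.
Excess: 7 − 6 = 1.

1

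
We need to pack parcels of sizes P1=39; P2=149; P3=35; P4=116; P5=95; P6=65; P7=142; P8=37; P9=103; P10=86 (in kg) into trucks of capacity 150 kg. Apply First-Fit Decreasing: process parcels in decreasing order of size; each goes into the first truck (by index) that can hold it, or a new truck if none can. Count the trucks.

Sorted descending: 149, 142, 116, 103, 95, 86, 65, 39, 37, 35.
149 kg → truck 1 (remaining 1 kg)
142 kg → truck 2 (remaining 8 kg)
116 kg → truck 3 (remaining 34 kg)
103 kg → truck 4 (remaining 47 kg)
95 kg → truck 5 (remaining 55 kg)
86 kg → truck 6 (remaining 64 kg)
65 kg → truck 7 (remaining 85 kg)
39 kg → truck 4 (remaining 8 kg)
37 kg → truck 5 (remaining 18 kg)
35 kg → truck 6 (remaining 29 kg)
Final trucks: [149] [142] [116] [103,39] [95,37] [86,35] [65].

7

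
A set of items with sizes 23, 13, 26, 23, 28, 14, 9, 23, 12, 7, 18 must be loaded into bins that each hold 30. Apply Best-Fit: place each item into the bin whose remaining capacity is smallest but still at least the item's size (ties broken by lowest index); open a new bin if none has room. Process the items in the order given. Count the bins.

8

23 → bin 1 (remaining 7)
13 → bin 2 (remaining 17)
26 → bin 3 (remaining 4)
23 → bin 4 (remaining 7)
28 → bin 5 (remaining 2)
14 → bin 2 (remaining 3)
9 → bin 6 (remaining 21)
23 → bin 7 (remaining 7)
12 → bin 6 (remaining 9)
7 → bin 1 (remaining 0)
18 → bin 8 (remaining 12)
Final bins: [23,7] [13,14] [26] [23] [28] [9,12] [23] [18].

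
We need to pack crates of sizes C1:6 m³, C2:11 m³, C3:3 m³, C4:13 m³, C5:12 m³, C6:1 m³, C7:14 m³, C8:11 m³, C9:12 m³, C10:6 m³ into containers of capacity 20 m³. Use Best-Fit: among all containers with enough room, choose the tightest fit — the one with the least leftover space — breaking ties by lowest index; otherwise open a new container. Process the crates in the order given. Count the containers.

6

Put C1 (6 m³) in container 1; 14 m³ remain.
Put C2 (11 m³) in container 1; 3 m³ remain.
Put C3 (3 m³) in container 1; 0 m³ remain.
Put C4 (13 m³) in container 2; 7 m³ remain.
Put C5 (12 m³) in container 3; 8 m³ remain.
Put C6 (1 m³) in container 2; 6 m³ remain.
Put C7 (14 m³) in container 4; 6 m³ remain.
Put C8 (11 m³) in container 5; 9 m³ remain.
Put C9 (12 m³) in container 6; 8 m³ remain.
Put C10 (6 m³) in container 2; 0 m³ remain.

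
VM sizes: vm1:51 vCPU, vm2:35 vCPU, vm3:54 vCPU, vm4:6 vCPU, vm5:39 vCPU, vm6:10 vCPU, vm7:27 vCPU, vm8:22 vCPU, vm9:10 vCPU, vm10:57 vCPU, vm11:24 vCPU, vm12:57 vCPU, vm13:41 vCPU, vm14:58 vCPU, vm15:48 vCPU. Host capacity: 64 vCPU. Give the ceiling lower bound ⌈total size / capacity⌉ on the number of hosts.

9

Total size = 51 + 35 + 54 + 6 + 39 + 10 + 27 + 22 + 10 + 57 + 24 + 57 + 41 + 58 + 48 = 539 vCPU.
⌈539 / 64⌉ = 9.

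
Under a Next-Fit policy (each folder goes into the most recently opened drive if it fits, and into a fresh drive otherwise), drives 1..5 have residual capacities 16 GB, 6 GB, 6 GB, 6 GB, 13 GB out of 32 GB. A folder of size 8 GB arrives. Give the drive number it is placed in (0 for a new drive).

Next-Fit only looks at drive 5, which has 13 GB free.
8 GB fits there.

5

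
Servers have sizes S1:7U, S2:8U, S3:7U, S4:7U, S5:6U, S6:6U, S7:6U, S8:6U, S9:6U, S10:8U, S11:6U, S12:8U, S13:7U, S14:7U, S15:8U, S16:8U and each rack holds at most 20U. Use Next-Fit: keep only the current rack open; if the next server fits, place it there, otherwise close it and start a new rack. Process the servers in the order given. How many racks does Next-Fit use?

7

S1 (7U) → rack 1 (remaining 13U)
S2 (8U) → rack 1 (remaining 5U)
S3 (7U) → rack 2 (remaining 13U)
S4 (7U) → rack 2 (remaining 6U)
S5 (6U) → rack 2 (remaining 0U)
S6 (6U) → rack 3 (remaining 14U)
S7 (6U) → rack 3 (remaining 8U)
S8 (6U) → rack 3 (remaining 2U)
S9 (6U) → rack 4 (remaining 14U)
S10 (8U) → rack 4 (remaining 6U)
S11 (6U) → rack 4 (remaining 0U)
S12 (8U) → rack 5 (remaining 12U)
S13 (7U) → rack 5 (remaining 5U)
S14 (7U) → rack 6 (remaining 13U)
S15 (8U) → rack 6 (remaining 5U)
S16 (8U) → rack 7 (remaining 12U)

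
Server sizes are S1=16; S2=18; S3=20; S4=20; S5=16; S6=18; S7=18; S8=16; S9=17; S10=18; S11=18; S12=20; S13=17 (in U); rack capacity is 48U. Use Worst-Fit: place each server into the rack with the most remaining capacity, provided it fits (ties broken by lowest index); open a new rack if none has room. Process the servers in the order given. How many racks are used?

S1 (16U) → rack 1 (remaining 32U)
S2 (18U) → rack 1 (remaining 14U)
S3 (20U) → rack 2 (remaining 28U)
S4 (20U) → rack 2 (remaining 8U)
S5 (16U) → rack 3 (remaining 32U)
S6 (18U) → rack 3 (remaining 14U)
S7 (18U) → rack 4 (remaining 30U)
S8 (16U) → rack 4 (remaining 14U)
S9 (17U) → rack 5 (remaining 31U)
S10 (18U) → rack 5 (remaining 13U)
S11 (18U) → rack 6 (remaining 30U)
S12 (20U) → rack 6 (remaining 10U)
S13 (17U) → rack 7 (remaining 31U)
Final racks: [16,18] [20,20] [16,18] [18,16] [17,18] [18,20] [17].

7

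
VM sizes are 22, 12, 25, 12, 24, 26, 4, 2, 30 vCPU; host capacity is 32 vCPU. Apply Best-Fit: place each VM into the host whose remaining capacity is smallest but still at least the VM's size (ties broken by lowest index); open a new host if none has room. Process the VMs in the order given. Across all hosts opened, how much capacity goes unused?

host 1: place 22 vCPU, 10 vCPU left
host 2: place 12 vCPU, 20 vCPU left
host 3: place 25 vCPU, 7 vCPU left
host 2: place 12 vCPU, 8 vCPU left
host 4: place 24 vCPU, 8 vCPU left
host 5: place 26 vCPU, 6 vCPU left
host 5: place 4 vCPU, 2 vCPU left
host 5: place 2 vCPU, 0 vCPU left
host 6: place 30 vCPU, 2 vCPU left
6 hosts × 32 vCPU = 192 vCPU; used 157 vCPU; unused 35 vCPU.

35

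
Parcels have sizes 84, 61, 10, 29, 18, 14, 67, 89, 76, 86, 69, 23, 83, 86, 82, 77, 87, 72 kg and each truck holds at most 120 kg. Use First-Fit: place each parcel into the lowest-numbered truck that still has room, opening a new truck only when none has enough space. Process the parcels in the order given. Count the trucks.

84 kg → truck 1 (remaining 36 kg)
61 kg → truck 2 (remaining 59 kg)
10 kg → truck 1 (remaining 26 kg)
29 kg → truck 2 (remaining 30 kg)
18 kg → truck 1 (remaining 8 kg)
14 kg → truck 2 (remaining 16 kg)
67 kg → truck 3 (remaining 53 kg)
89 kg → truck 4 (remaining 31 kg)
76 kg → truck 5 (remaining 44 kg)
86 kg → truck 6 (remaining 34 kg)
69 kg → truck 7 (remaining 51 kg)
23 kg → truck 3 (remaining 30 kg)
83 kg → truck 8 (remaining 37 kg)
86 kg → truck 9 (remaining 34 kg)
82 kg → truck 10 (remaining 38 kg)
77 kg → truck 11 (remaining 43 kg)
87 kg → truck 12 (remaining 33 kg)
72 kg → truck 13 (remaining 48 kg)
Final trucks: [84,10,18] [61,29,14] [67,23] [89] [76] [86] [69] [83] [86] [82] [77] [87] [72].

13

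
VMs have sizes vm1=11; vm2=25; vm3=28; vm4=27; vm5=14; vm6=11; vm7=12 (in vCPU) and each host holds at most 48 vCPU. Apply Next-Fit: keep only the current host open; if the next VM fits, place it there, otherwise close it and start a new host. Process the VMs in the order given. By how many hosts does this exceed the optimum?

Next-Fit: [11,25] [28] [27,14] [11,12] → 4 hosts.
Total size 128 vCPU; any packing needs at least ⌈128/48⌉ = 3 hosts.
An optimal packing achieves that bound: [28,14] [27,12] [25,11,11] → 3 hosts.
Excess: 4 − 3 = 1.

1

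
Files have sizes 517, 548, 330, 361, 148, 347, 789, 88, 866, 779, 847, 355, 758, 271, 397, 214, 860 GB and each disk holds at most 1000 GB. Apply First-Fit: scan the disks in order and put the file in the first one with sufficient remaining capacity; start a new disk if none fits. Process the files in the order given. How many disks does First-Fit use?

10

Put 517 GB in disk 1; 483 GB remain.
Put 548 GB in disk 2; 452 GB remain.
Put 330 GB in disk 1; 153 GB remain.
Put 361 GB in disk 2; 91 GB remain.
Put 148 GB in disk 1; 5 GB remain.
Put 347 GB in disk 3; 653 GB remain.
Put 789 GB in disk 4; 211 GB remain.
Put 88 GB in disk 2; 3 GB remain.
Put 866 GB in disk 5; 134 GB remain.
Put 779 GB in disk 6; 221 GB remain.
Put 847 GB in disk 7; 153 GB remain.
Put 355 GB in disk 3; 298 GB remain.
Put 758 GB in disk 8; 242 GB remain.
Put 271 GB in disk 3; 27 GB remain.
Put 397 GB in disk 9; 603 GB remain.
Put 214 GB in disk 6; 7 GB remain.
Put 860 GB in disk 10; 140 GB remain.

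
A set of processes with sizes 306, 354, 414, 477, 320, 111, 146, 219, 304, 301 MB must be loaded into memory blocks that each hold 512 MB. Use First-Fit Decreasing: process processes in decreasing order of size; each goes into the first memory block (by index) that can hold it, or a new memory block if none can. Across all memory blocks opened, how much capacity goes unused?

1144

Sorted descending: 477, 414, 354, 320, 306, 304, 301, 219, 146, 111.
memory block 1: place 477 MB, 35 MB left
memory block 2: place 414 MB, 98 MB left
memory block 3: place 354 MB, 158 MB left
memory block 4: place 320 MB, 192 MB left
memory block 5: place 306 MB, 206 MB left
memory block 6: place 304 MB, 208 MB left
memory block 7: place 301 MB, 211 MB left
memory block 8: place 219 MB, 293 MB left
memory block 3: place 146 MB, 12 MB left
memory block 4: place 111 MB, 81 MB left
8 memory blocks × 512 MB = 4096 MB; used 2952 MB; unused 1144 MB.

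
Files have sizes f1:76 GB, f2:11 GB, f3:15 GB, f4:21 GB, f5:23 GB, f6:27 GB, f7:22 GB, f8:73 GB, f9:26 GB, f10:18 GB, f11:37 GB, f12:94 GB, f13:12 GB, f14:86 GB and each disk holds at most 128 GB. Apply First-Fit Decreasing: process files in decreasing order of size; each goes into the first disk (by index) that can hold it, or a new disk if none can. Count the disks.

Sorted descending: 94, 86, 76, 73, 37, 27, 26, 23, 22, 21, 18, 15, 12, 11.
disk 1: place 94 GB, 34 GB left
disk 2: place 86 GB, 42 GB left
disk 3: place 76 GB, 52 GB left
disk 4: place 73 GB, 55 GB left
disk 2: place 37 GB, 5 GB left
disk 1: place 27 GB, 7 GB left
disk 3: place 26 GB, 26 GB left
disk 3: place 23 GB, 3 GB left
disk 4: place 22 GB, 33 GB left
disk 4: place 21 GB, 12 GB left
disk 5: place 18 GB, 110 GB left
disk 5: place 15 GB, 95 GB left
disk 4: place 12 GB, 0 GB left
disk 5: place 11 GB, 84 GB left

5 disks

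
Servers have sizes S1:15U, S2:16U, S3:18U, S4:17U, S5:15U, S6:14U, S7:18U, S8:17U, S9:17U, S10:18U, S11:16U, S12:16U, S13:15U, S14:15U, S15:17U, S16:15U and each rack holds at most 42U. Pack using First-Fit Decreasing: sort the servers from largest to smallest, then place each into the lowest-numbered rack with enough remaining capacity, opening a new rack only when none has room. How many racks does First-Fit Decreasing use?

Sorted descending: 18, 18, 18, 17, 17, 17, 17, 16, 16, 16, 15, 15, 15, 15, 15, 14.
Put 18U in rack 1; 24U remain.
Put 18U in rack 1; 6U remain.
Put 18U in rack 2; 24U remain.
Put 17U in rack 2; 7U remain.
Put 17U in rack 3; 25U remain.
Put 17U in rack 3; 8U remain.
Put 17U in rack 4; 25U remain.
Put 16U in rack 4; 9U remain.
Put 16U in rack 5; 26U remain.
Put 16U in rack 5; 10U remain.
Put 15U in rack 6; 27U remain.
Put 15U in rack 6; 12U remain.
Put 15U in rack 7; 27U remain.
Put 15U in rack 7; 12U remain.
Put 15U in rack 8; 27U remain.
Put 14U in rack 8; 13U remain.

8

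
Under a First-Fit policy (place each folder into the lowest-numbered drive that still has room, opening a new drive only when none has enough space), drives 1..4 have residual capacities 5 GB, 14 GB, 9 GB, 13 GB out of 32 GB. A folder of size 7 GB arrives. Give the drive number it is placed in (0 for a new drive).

Drives with room: drive 2 (14 GB), drive 3 (9 GB), drive 4 (13 GB).
The first with room is drive 2.

2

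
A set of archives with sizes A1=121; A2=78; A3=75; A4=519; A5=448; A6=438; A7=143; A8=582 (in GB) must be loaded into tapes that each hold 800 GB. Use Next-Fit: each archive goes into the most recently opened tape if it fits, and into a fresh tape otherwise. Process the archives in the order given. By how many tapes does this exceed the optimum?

Next-Fit: [121,78,75,519] [448] [438,143] [582] → 4 tapes.
Total size 2404 GB; any packing needs at least ⌈2404/800⌉ = 4 tapes.
So 4 is already optimal.

0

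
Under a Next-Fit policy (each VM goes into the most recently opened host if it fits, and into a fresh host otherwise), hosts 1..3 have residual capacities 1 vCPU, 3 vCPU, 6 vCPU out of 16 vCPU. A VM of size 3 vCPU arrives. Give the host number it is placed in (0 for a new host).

3

Next-Fit only looks at host 3, which has 6 vCPU free.
3 vCPU fits there.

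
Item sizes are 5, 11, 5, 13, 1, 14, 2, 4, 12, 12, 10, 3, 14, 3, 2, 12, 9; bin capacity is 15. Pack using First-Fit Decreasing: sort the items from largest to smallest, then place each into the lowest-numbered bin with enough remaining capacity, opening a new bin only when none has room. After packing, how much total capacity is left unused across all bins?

3

Sorted descending: 14, 14, 13, 12, 12, 12, 11, 10, 9, 5, 5, 4, 3, 3, 2, 2, 1.
bin 1: place 14, 1 left
bin 2: place 14, 1 left
bin 3: place 13, 2 left
bin 4: place 12, 3 left
bin 5: place 12, 3 left
bin 6: place 12, 3 left
bin 7: place 11, 4 left
bin 8: place 10, 5 left
bin 9: place 9, 6 left
bin 8: place 5, 0 left
bin 9: place 5, 1 left
bin 7: place 4, 0 left
bin 4: place 3, 0 left
bin 5: place 3, 0 left
bin 3: place 2, 0 left
bin 6: place 2, 1 left
bin 1: place 1, 0 left
9 bins × 15 = 135; used 132; unused 3.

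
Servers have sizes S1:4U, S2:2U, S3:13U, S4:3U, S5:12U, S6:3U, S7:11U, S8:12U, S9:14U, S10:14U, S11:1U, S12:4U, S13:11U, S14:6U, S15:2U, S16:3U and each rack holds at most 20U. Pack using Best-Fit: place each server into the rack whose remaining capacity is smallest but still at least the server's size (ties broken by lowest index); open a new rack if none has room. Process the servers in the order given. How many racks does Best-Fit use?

7

S1 (4U) → rack 1 (remaining 16U)
S2 (2U) → rack 1 (remaining 14U)
S3 (13U) → rack 1 (remaining 1U)
S4 (3U) → rack 2 (remaining 17U)
S5 (12U) → rack 2 (remaining 5U)
S6 (3U) → rack 2 (remaining 2U)
S7 (11U) → rack 3 (remaining 9U)
S8 (12U) → rack 4 (remaining 8U)
S9 (14U) → rack 5 (remaining 6U)
S10 (14U) → rack 6 (remaining 6U)
S11 (1U) → rack 1 (remaining 0U)
S12 (4U) → rack 5 (remaining 2U)
S13 (11U) → rack 7 (remaining 9U)
S14 (6U) → rack 6 (remaining 0U)
S15 (2U) → rack 2 (remaining 0U)
S16 (3U) → rack 4 (remaining 5U)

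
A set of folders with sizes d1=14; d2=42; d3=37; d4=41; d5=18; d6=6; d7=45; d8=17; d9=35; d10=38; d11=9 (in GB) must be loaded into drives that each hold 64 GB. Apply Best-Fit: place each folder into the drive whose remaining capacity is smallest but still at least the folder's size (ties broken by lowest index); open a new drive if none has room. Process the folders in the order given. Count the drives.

6 drives

Put d1 (14 GB) in drive 1; 50 GB remain.
Put d2 (42 GB) in drive 1; 8 GB remain.
Put d3 (37 GB) in drive 2; 27 GB remain.
Put d4 (41 GB) in drive 3; 23 GB remain.
Put d5 (18 GB) in drive 3; 5 GB remain.
Put d6 (6 GB) in drive 1; 2 GB remain.
Put d7 (45 GB) in drive 4; 19 GB remain.
Put d8 (17 GB) in drive 4; 2 GB remain.
Put d9 (35 GB) in drive 5; 29 GB remain.
Put d10 (38 GB) in drive 6; 26 GB remain.
Put d11 (9 GB) in drive 6; 17 GB remain.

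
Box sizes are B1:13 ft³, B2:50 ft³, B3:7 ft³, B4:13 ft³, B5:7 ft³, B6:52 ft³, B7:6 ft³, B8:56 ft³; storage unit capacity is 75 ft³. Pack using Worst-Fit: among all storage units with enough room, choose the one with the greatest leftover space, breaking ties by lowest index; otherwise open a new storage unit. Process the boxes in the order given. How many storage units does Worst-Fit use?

3 storage units

B1 (13 ft³) → storage unit 1 (remaining 62 ft³)
B2 (50 ft³) → storage unit 1 (remaining 12 ft³)
B3 (7 ft³) → storage unit 1 (remaining 5 ft³)
B4 (13 ft³) → storage unit 2 (remaining 62 ft³)
B5 (7 ft³) → storage unit 2 (remaining 55 ft³)
B6 (52 ft³) → storage unit 2 (remaining 3 ft³)
B7 (6 ft³) → storage unit 3 (remaining 69 ft³)
B8 (56 ft³) → storage unit 3 (remaining 13 ft³)
Final storage units: [13,50,7] [13,7,52] [6,56].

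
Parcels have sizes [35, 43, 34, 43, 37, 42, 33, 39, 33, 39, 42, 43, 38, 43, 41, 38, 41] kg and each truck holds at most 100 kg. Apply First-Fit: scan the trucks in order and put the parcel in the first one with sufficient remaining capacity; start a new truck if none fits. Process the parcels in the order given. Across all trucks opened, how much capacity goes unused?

236

Put 35 kg in truck 1; 65 kg remain.
Put 43 kg in truck 1; 22 kg remain.
Put 34 kg in truck 2; 66 kg remain.
Put 43 kg in truck 2; 23 kg remain.
Put 37 kg in truck 3; 63 kg remain.
Put 42 kg in truck 3; 21 kg remain.
Put 33 kg in truck 4; 67 kg remain.
Put 39 kg in truck 4; 28 kg remain.
Put 33 kg in truck 5; 67 kg remain.
Put 39 kg in truck 5; 28 kg remain.
Put 42 kg in truck 6; 58 kg remain.
Put 43 kg in truck 6; 15 kg remain.
Put 38 kg in truck 7; 62 kg remain.
Put 43 kg in truck 7; 19 kg remain.
Put 41 kg in truck 8; 59 kg remain.
Put 38 kg in truck 8; 21 kg remain.
Put 41 kg in truck 9; 59 kg remain.
9 trucks × 100 kg = 900 kg; used 664 kg; unused 236 kg.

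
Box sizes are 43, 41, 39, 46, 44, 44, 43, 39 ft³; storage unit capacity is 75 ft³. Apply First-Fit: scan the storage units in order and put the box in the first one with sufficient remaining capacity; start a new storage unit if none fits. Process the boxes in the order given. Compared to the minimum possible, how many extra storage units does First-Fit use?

0

First-Fit: [43] [41] [39] [46] [44] [44] [43] [39] → 8 storage units.
8 boxes exceed 37.5 ft³ (half the capacity), and no two of those can share a storage unit, so at least 8 storage units are needed.
So 8 is already optimal.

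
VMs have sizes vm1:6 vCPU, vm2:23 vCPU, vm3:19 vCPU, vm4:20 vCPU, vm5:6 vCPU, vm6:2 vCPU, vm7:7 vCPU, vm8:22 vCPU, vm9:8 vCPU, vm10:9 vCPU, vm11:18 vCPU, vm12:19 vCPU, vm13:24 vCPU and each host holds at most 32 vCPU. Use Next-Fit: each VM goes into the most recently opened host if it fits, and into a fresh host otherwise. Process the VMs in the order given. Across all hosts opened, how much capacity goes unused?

vm1 (6 vCPU) → host 1 (remaining 26 vCPU)
vm2 (23 vCPU) → host 1 (remaining 3 vCPU)
vm3 (19 vCPU) → host 2 (remaining 13 vCPU)
vm4 (20 vCPU) → host 3 (remaining 12 vCPU)
vm5 (6 vCPU) → host 3 (remaining 6 vCPU)
vm6 (2 vCPU) → host 3 (remaining 4 vCPU)
vm7 (7 vCPU) → host 4 (remaining 25 vCPU)
vm8 (22 vCPU) → host 4 (remaining 3 vCPU)
vm9 (8 vCPU) → host 5 (remaining 24 vCPU)
vm10 (9 vCPU) → host 5 (remaining 15 vCPU)
vm11 (18 vCPU) → host 6 (remaining 14 vCPU)
vm12 (19 vCPU) → host 7 (remaining 13 vCPU)
vm13 (24 vCPU) → host 8 (remaining 8 vCPU)
8 hosts × 32 vCPU = 256 vCPU; used 183 vCPU; unused 73 vCPU.

73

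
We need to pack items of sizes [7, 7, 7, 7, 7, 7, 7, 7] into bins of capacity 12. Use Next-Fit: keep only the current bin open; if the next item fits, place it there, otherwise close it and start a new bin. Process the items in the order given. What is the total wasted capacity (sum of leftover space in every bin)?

bin 1: place 7, 5 left
bin 2: place 7, 5 left
bin 3: place 7, 5 left
bin 4: place 7, 5 left
bin 5: place 7, 5 left
bin 6: place 7, 5 left
bin 7: place 7, 5 left
bin 8: place 7, 5 left
8 bins × 12 = 96; used 56; unused 40.

40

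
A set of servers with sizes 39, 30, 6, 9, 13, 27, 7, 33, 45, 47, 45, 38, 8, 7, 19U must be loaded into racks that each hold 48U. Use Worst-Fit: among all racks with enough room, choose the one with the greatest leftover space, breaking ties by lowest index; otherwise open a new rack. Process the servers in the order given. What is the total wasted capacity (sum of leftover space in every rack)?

rack 1: place 39U, 9U left
rack 2: place 30U, 18U left
rack 2: place 6U, 12U left
rack 2: place 9U, 3U left
rack 3: place 13U, 35U left
rack 3: place 27U, 8U left
rack 1: place 7U, 2U left
rack 4: place 33U, 15U left
rack 5: place 45U, 3U left
rack 6: place 47U, 1U left
rack 7: place 45U, 3U left
rack 8: place 38U, 10U left
rack 4: place 8U, 7U left
rack 8: place 7U, 3U left
rack 9: place 19U, 29U left
9 racks × 48U = 432U; used 373U; unused 59U.

59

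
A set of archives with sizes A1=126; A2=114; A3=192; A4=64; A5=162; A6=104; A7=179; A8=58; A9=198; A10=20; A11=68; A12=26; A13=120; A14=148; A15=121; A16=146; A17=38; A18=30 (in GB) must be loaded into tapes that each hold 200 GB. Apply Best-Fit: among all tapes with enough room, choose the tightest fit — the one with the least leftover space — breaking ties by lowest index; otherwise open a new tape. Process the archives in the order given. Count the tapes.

A1 (126 GB) → tape 1 (remaining 74 GB)
A2 (114 GB) → tape 2 (remaining 86 GB)
A3 (192 GB) → tape 3 (remaining 8 GB)
A4 (64 GB) → tape 1 (remaining 10 GB)
A5 (162 GB) → tape 4 (remaining 38 GB)
A6 (104 GB) → tape 5 (remaining 96 GB)
A7 (179 GB) → tape 6 (remaining 21 GB)
A8 (58 GB) → tape 2 (remaining 28 GB)
A9 (198 GB) → tape 7 (remaining 2 GB)
A10 (20 GB) → tape 6 (remaining 1 GB)
A11 (68 GB) → tape 5 (remaining 28 GB)
A12 (26 GB) → tape 2 (remaining 2 GB)
A13 (120 GB) → tape 8 (remaining 80 GB)
A14 (148 GB) → tape 9 (remaining 52 GB)
A15 (121 GB) → tape 10 (remaining 79 GB)
A16 (146 GB) → tape 11 (remaining 54 GB)
A17 (38 GB) → tape 4 (remaining 0 GB)
A18 (30 GB) → tape 9 (remaining 22 GB)

11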